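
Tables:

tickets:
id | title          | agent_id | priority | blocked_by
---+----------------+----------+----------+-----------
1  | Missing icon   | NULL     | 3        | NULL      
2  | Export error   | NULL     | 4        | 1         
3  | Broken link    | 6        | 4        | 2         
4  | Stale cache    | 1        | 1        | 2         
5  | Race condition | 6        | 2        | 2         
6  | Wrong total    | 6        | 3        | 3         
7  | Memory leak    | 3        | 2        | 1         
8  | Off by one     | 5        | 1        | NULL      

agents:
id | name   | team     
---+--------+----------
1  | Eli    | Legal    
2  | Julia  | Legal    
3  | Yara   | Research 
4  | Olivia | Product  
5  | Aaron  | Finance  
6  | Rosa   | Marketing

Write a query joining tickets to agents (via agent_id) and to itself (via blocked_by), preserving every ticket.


Two LEFT JOINs from the same base table tickets: one to agents via agent_id, one to tickets itself via blocked_by. Both are LEFT so every ticket is preserved.
Match against agents:
  - ticket 1 (Missing icon): agent_id=NULL, no match -> kept with NULL
  - ticket 2 (Export error): agent_id=NULL, no match -> kept with NULL
  - ticket 3 (Broken link): agent_id=6 -> matches Rosa
  - ticket 4 (Stale cache): agent_id=1 -> matches Eli
  - ticket 5 (Race condition): agent_id=6 -> matches Rosa
  - ticket 6 (Wrong total): agent_id=6 -> matches Rosa
  - ticket 7 (Memory leak): agent_id=3 -> matches Yara
  - ticket 8 (Off by one): agent_id=5 -> matches Aaron
Match against tickets (self):
  - ticket 1 (Missing icon): blocked_by=NULL -> NULL
  - ticket 2 (Export error): blocked_by=1 -> Missing icon
  - ticket 3 (Broken link): blocked_by=2 -> Export error
  - ticket 4 (Stale cache): blocked_by=2 -> Export error
  - ticket 5 (Race condition): blocked_by=2 -> Export error
  - ticket 6 (Wrong total): blocked_by=3 -> Broken link
  - ticket 7 (Memory leak): blocked_by=1 -> Missing icon
  - ticket 8 (Off by one): blocked_by=NULL -> NULL

SQL:
SELECT a.title, b.name AS agent, c.title AS blocked_by
FROM tickets a
LEFT JOIN agents b ON a.agent_id = b.id
LEFT JOIN tickets c ON a.blocked_by = c.id

Result:
title          | agent | blocked_by  
---------------+-------+-------------
Missing icon   | NULL  | NULL        
Export error   | NULL  | Missing icon
Broken link    | Rosa  | Export error
Stale cache    | Eli   | Export error
Race condition | Rosa  | Export error
Wrong total    | Rosa  | Broken link 
Memory leak    | Yara  | Missing icon
Off by one     | Aaron | NULL        


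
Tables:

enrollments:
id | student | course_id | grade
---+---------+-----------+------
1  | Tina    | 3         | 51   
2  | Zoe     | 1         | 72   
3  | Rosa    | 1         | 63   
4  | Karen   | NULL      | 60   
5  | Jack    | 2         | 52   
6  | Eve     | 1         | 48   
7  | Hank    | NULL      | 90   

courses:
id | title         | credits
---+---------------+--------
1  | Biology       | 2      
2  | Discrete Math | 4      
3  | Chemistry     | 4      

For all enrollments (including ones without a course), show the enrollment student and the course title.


LEFT JOIN keeps every row from enrollments (the left table); where course_id has no match in courses, the course columns become NULL. Walk through each enrollment:
  - enrollment 1 (Tina): course_id=3 -> matches Chemistry
  - enrollment 2 (Zoe): course_id=1 -> matches Biology
  - enrollment 3 (Rosa): course_id=1 -> matches Biology
  - enrollment 4 (Karen): course_id=NULL, no match -> kept with NULL
  - enrollment 5 (Jack): course_id=2 -> matches Discrete Math
  - enrollment 6 (Eve): course_id=1 -> matches Biology
  - enrollment 7 (Hank): course_id=NULL, no match -> kept with NULL
All 7 rows appear; 2 have NULL course.

SQL:
SELECT a.student, b.title AS course
FROM enrollments a
LEFT JOIN courses b ON a.course_id = b.id

Result:
student | course       
--------+--------------
Tina    | Chemistry    
Zoe     | Biology      
Rosa    | Biology      
Karen   | NULL         
Jack    | Discrete Math
Eve     | Biology      
Hank    | NULL         


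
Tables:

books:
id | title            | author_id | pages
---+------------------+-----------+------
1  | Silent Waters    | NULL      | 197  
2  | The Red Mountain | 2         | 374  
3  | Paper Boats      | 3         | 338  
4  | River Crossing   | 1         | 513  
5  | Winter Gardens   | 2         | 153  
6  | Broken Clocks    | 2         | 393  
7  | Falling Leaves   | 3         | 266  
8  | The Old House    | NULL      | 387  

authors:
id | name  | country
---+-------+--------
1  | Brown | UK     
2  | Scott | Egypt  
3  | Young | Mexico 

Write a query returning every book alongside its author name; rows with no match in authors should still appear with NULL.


LEFT JOIN keeps every row from books (the left table); where author_id has no match in authors, the author columns become NULL. Walk through each book:
  - book 1 (Silent Waters): author_id=NULL, no match -> kept with NULL
  - book 2 (The Red Mountain): author_id=2 -> matches Scott
  - book 3 (Paper Boats): author_id=3 -> matches Young
  - book 4 (River Crossing): author_id=1 -> matches Brown
  - book 5 (Winter Gardens): author_id=2 -> matches Scott
  - book 6 (Broken Clocks): author_id=2 -> matches Scott
  - book 7 (Falling Leaves): author_id=3 -> matches Young
  - book 8 (The Old House): author_id=NULL, no match -> kept with NULL
All 8 rows appear; 2 have NULL author.

SQL:
SELECT a.title, b.name AS author
FROM books a
LEFT JOIN authors b ON a.author_id = b.id

Result:
title            | author
-----------------+-------
Silent Waters    | NULL  
The Red Mountain | Scott 
Paper Boats      | Young 
River Crossing   | Brown 
Winter Gardens   | Scott 
Broken Clocks    | Scott 
Falling Leaves   | Young 
The Old House    | NULL  


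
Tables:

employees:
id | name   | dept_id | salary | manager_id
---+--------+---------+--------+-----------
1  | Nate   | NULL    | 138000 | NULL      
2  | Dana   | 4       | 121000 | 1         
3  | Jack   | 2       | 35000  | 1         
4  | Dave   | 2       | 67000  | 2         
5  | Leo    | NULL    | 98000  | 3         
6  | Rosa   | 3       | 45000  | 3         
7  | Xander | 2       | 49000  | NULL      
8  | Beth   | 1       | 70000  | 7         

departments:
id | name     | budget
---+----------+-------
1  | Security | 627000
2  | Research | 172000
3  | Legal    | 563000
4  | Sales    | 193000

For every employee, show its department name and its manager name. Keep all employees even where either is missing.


Two LEFT JOINs from the same base table employees: one to departments via dept_id, one to employees itself via manager_id. Both are LEFT so every employee is preserved.
Match against departments:
  - employee 1 (Nate): dept_id=NULL, no match -> kept with NULL
  - employee 2 (Dana): dept_id=4 -> matches Sales
  - employee 3 (Jack): dept_id=2 -> matches Research
  - employee 4 (Dave): dept_id=2 -> matches Research
  - employee 5 (Leo): dept_id=NULL, no match -> kept with NULL
  - employee 6 (Rosa): dept_id=3 -> matches Legal
  - employee 7 (Xander): dept_id=2 -> matches Research
  - employee 8 (Beth): dept_id=1 -> matches Security
Match against employees (self):
  - employee 1 (Nate): manager_id=NULL -> NULL
  - employee 2 (Dana): manager_id=1 -> Nate
  - employee 3 (Jack): manager_id=1 -> Nate
  - employee 4 (Dave): manager_id=2 -> Dana
  - employee 5 (Leo): manager_id=3 -> Jack
  - employee 6 (Rosa): manager_id=3 -> Jack
  - employee 7 (Xander): manager_id=NULL -> NULL
  - employee 8 (Beth): manager_id=7 -> Xander

SQL:
SELECT a.name, b.name AS department, c.name AS manager
FROM employees a
LEFT JOIN departments b ON a.dept_id = b.id
LEFT JOIN employees c ON a.manager_id = c.id

Result:
name   | department | manager
-------+------------+--------
Nate   | NULL       | NULL   
Dana   | Sales      | Nate   
Jack   | Research   | Nate   
Dave   | Research   | Dana   
Leo    | NULL       | Jack   
Rosa   | Legal      | Jack   
Xander | Research   | NULL   
Beth   | Security   | Xander 


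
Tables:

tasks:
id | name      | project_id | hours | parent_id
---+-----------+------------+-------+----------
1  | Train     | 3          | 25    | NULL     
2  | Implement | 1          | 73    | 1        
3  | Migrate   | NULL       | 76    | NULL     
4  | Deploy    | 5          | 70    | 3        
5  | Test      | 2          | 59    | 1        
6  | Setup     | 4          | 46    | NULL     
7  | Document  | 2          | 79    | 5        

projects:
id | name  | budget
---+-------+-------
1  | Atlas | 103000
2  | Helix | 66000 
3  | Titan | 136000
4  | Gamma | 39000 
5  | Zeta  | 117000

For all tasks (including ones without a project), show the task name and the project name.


LEFT JOIN keeps every row from tasks (the left table); where project_id has no match in projects, the project columns become NULL. Walk through each task:
  - task 1 (Train): project_id=3 -> matches Titan
  - task 2 (Implement): project_id=1 -> matches Atlas
  - task 3 (Migrate): project_id=NULL, no match -> kept with NULL
  - task 4 (Deploy): project_id=5 -> matches Zeta
  - task 5 (Test): project_id=2 -> matches Helix
  - task 6 (Setup): project_id=4 -> matches Gamma
  - task 7 (Document): project_id=2 -> matches Helix
All 7 rows appear; 1 has NULL project.

SQL:
SELECT a.name, b.name AS project
FROM tasks a
LEFT JOIN projects b ON a.project_id = b.id

Result:
name      | project
----------+--------
Train     | Titan  
Implement | Atlas  
Migrate   | NULL   
Deploy    | Zeta   
Test      | Helix  
Setup     | Gamma  
Document  | Helix  


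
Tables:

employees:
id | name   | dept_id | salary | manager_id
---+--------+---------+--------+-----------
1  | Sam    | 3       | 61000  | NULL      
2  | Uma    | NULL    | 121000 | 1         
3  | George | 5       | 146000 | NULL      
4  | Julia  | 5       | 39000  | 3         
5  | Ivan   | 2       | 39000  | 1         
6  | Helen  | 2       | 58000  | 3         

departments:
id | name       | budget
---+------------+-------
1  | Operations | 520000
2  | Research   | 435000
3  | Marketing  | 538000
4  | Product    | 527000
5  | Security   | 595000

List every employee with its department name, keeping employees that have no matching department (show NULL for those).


LEFT JOIN keeps every row from employees (the left table); where dept_id has no match in departments, the department columns become NULL. Walk through each employee:
  - employee 1 (Sam): dept_id=3 -> matches Marketing
  - employee 2 (Uma): dept_id=NULL, no match -> kept with NULL
  - employee 3 (George): dept_id=5 -> matches Security
  - employee 4 (Julia): dept_id=5 -> matches Security
  - employee 5 (Ivan): dept_id=2 -> matches Research
  - employee 6 (Helen): dept_id=2 -> matches Research
All 6 rows appear; 1 has NULL department.

SQL:
SELECT a.name, b.name AS department
FROM employees a
LEFT JOIN departments b ON a.dept_id = b.id

Result:
name   | department
-------+-----------
Sam    | Marketing 
Uma    | NULL      
George | Security  
Julia  | Security  
Ivan   | Research  
Helen  | Research  


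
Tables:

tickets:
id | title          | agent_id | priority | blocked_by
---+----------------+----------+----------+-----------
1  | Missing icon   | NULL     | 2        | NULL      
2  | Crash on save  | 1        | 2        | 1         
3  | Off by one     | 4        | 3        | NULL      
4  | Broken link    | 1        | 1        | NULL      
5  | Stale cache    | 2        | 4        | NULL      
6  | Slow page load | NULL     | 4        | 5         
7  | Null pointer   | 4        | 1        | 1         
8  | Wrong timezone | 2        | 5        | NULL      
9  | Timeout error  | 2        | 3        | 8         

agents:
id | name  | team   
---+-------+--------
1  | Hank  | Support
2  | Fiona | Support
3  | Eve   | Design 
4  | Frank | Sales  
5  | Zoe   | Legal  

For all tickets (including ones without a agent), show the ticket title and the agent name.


LEFT JOIN keeps every row from tickets (the left table); where agent_id has no match in agents, the agent columns become NULL. Walk through each ticket:
  - ticket 1 (Missing icon): agent_id=NULL, no match -> kept with NULL
  - ticket 2 (Crash on save): agent_id=1 -> matches Hank
  - ticket 3 (Off by one): agent_id=4 -> matches Frank
  - ticket 4 (Broken link): agent_id=1 -> matches Hank
  - ticket 5 (Stale cache): agent_id=2 -> matches Fiona
  - ticket 6 (Slow page load): agent_id=NULL, no match -> kept with NULL
  - ticket 7 (Null pointer): agent_id=4 -> matches Frank
  - ticket 8 (Wrong timezone): agent_id=2 -> matches Fiona
  - ticket 9 (Timeout error): agent_id=2 -> matches Fiona
All 9 rows appear; 2 have NULL agent.

SQL:
SELECT a.title, b.name AS agent
FROM tickets a
LEFT JOIN agents b ON a.agent_id = b.id

Result:
title          | agent
---------------+------
Missing icon   | NULL 
Crash on save  | Hank 
Off by one     | Frank
Broken link    | Hank 
Stale cache    | Fiona
Slow page load | NULL 
Null pointer   | Frank
Wrong timezone | Fiona
Timeout error  | Fiona


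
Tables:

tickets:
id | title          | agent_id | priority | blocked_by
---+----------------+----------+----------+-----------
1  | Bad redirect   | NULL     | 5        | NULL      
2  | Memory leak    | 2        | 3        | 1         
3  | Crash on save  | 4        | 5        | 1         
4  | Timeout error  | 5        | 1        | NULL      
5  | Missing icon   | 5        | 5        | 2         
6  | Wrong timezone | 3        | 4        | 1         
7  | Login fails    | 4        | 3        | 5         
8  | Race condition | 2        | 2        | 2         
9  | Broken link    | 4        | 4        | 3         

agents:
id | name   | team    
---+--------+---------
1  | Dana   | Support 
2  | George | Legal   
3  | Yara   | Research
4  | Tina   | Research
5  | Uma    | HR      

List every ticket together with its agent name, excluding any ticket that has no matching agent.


INNER JOIN keeps only tickets rows whose agent_id matches an id in agents. Walk through each ticket:
  - ticket 1 (Bad redirect): agent_id=NULL, no match -> dropped
  - ticket 2 (Memory leak): agent_id=2 -> matches George
  - ticket 3 (Crash on save): agent_id=4 -> matches Tina
  - ticket 4 (Timeout error): agent_id=5 -> matches Uma
  - ticket 5 (Missing icon): agent_id=5 -> matches Uma
  - ticket 6 (Wrong timezone): agent_id=3 -> matches Yara
  - ticket 7 (Login fails): agent_id=4 -> matches Tina
  - ticket 8 (Race condition): agent_id=2 -> matches George
  - ticket 9 (Broken link): agent_id=4 -> matches Tina
So 1 of 9 rows is dropped.

SQL:
SELECT a.title, b.name AS agent
FROM tickets a
INNER JOIN agents b ON a.agent_id = b.id

Result:
title          | agent 
---------------+-------
Memory leak    | George
Crash on save  | Tina  
Timeout error  | Uma   
Missing icon   | Uma   
Wrong timezone | Yara  
Login fails    | Tina  
Race condition | George
Broken link    | Tina  


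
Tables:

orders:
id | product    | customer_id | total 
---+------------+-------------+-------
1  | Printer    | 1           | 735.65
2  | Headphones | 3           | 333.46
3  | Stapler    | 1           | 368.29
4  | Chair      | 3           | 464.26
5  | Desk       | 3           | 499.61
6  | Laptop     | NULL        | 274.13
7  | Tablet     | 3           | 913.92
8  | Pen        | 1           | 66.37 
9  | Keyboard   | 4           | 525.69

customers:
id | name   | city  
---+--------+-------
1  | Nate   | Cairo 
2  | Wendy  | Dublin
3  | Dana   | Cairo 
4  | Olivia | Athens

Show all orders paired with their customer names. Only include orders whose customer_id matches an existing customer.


INNER JOIN keeps only orders rows whose customer_id matches an id in customers. Walk through each order:
  - order 1 (Printer): customer_id=1 -> matches Nate
  - order 2 (Headphones): customer_id=3 -> matches Dana
  - order 3 (Stapler): customer_id=1 -> matches Nate
  - order 4 (Chair): customer_id=3 -> matches Dana
  - order 5 (Desk): customer_id=3 -> matches Dana
  - order 6 (Laptop): customer_id=NULL, no match -> dropped
  - order 7 (Tablet): customer_id=3 -> matches Dana
  - order 8 (Pen): customer_id=1 -> matches Nate
  - order 9 (Keyboard): customer_id=4 -> matches Olivia
So 1 of 9 rows is dropped.

SQL:
SELECT a.product, b.name AS customer
FROM orders a
INNER JOIN customers b ON a.customer_id = b.id

Result:
product    | customer
-----------+---------
Printer    | Nate    
Headphones | Dana    
Stapler    | Nate    
Chair      | Dana    
Desk       | Dana    
Tablet     | Dana    
Pen        | Nate    
Keyboard   | Olivia  


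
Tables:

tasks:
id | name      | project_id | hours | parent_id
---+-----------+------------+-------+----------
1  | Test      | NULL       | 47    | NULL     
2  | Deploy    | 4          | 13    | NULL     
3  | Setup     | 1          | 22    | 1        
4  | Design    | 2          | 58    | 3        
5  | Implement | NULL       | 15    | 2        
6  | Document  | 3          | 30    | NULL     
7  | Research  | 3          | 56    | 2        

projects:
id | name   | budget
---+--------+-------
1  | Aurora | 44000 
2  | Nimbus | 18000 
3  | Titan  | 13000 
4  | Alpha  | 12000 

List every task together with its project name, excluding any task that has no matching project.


INNER JOIN keeps only tasks rows whose project_id matches an id in projects. Walk through each task:
  - task 1 (Test): project_id=NULL, no match -> dropped
  - task 2 (Deploy): project_id=4 -> matches Alpha
  - task 3 (Setup): project_id=1 -> matches Aurora
  - task 4 (Design): project_id=2 -> matches Nimbus
  - task 5 (Implement): project_id=NULL, no match -> dropped
  - task 6 (Document): project_id=3 -> matches Titan
  - task 7 (Research): project_id=3 -> matches Titan
So 2 of 7 rows are dropped.

SQL:
SELECT a.name, b.name AS project
FROM tasks a
INNER JOIN projects b ON a.project_id = b.id

Result:
name     | project
---------+--------
Deploy   | Alpha  
Setup    | Aurora 
Design   | Nimbus 
Document | Titan  
Research | Titan  


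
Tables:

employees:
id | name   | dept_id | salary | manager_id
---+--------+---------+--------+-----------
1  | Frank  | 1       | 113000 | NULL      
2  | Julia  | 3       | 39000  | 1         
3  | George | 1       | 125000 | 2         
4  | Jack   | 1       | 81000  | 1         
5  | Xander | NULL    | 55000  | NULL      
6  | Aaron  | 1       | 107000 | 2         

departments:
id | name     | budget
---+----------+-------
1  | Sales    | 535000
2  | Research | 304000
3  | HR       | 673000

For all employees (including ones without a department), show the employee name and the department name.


LEFT JOIN keeps every row from employees (the left table); where dept_id has no match in departments, the department columns become NULL. Walk through each employee:
  - employee 1 (Frank): dept_id=1 -> matches Sales
  - employee 2 (Julia): dept_id=3 -> matches HR
  - employee 3 (George): dept_id=1 -> matches Sales
  - employee 4 (Jack): dept_id=1 -> matches Sales
  - employee 5 (Xander): dept_id=NULL, no match -> kept with NULL
  - employee 6 (Aaron): dept_id=1 -> matches Sales
All 6 rows appear; 1 has NULL department.

SQL:
SELECT a.name, b.name AS department
FROM employees a
LEFT JOIN departments b ON a.dept_id = b.id

Result:
name   | department
-------+-----------
Frank  | Sales     
Julia  | HR        
George | Sales     
Jack   | Sales     
Xander | NULL      
Aaron  | Sales     


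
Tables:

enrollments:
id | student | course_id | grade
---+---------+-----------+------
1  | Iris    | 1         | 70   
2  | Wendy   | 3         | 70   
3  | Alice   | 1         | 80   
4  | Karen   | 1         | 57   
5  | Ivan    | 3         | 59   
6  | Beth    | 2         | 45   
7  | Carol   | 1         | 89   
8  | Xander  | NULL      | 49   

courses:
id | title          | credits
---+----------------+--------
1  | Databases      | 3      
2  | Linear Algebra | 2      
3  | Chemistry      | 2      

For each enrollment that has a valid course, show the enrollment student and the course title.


INNER JOIN keeps only enrollments rows whose course_id matches an id in courses. Walk through each enrollment:
  - enrollment 1 (Iris): course_id=1 -> matches Databases
  - enrollment 2 (Wendy): course_id=3 -> matches Chemistry
  - enrollment 3 (Alice): course_id=1 -> matches Databases
  - enrollment 4 (Karen): course_id=1 -> matches Databases
  - enrollment 5 (Ivan): course_id=3 -> matches Chemistry
  - enrollment 6 (Beth): course_id=2 -> matches Linear Algebra
  - enrollment 7 (Carol): course_id=1 -> matches Databases
  - enrollment 8 (Xander): course_id=NULL, no match -> dropped
So 1 of 8 rows is dropped.

SQL:
SELECT a.student, b.title AS course
FROM enrollments a
INNER JOIN courses b ON a.course_id = b.id

Result:
student | course        
--------+---------------
Iris    | Databases     
Wendy   | Chemistry     
Alice   | Databases     
Karen   | Databases     
Ivan    | Chemistry     
Beth    | Linear Algebra
Carol   | Databases     


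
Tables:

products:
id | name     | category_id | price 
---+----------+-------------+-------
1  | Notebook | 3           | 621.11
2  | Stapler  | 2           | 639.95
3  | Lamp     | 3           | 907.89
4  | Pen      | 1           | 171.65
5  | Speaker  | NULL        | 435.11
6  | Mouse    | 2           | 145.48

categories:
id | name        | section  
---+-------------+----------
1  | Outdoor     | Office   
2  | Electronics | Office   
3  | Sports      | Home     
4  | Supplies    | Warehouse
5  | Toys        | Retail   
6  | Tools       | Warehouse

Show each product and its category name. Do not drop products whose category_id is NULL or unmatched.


LEFT JOIN keeps every row from products (the left table); where category_id has no match in categories, the category columns become NULL. Walk through each product:
  - product 1 (Notebook): category_id=3 -> matches Sports
  - product 2 (Stapler): category_id=2 -> matches Electronics
  - product 3 (Lamp): category_id=3 -> matches Sports
  - product 4 (Pen): category_id=1 -> matches Outdoor
  - product 5 (Speaker): category_id=NULL, no match -> kept with NULL
  - product 6 (Mouse): category_id=2 -> matches Electronics
All 6 rows appear; 1 has NULL category.

SQL:
SELECT a.name, b.name AS category
FROM products a
LEFT JOIN categories b ON a.category_id = b.id

Result:
name     | category   
---------+------------
Notebook | Sports     
Stapler  | Electronics
Lamp     | Sports     
Pen      | Outdoor    
Speaker  | NULL       
Mouse    | Electronics


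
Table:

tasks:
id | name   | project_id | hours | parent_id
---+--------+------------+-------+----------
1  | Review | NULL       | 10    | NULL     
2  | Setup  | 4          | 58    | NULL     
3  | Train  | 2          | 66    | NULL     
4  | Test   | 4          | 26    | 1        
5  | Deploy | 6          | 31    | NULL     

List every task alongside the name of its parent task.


This is a self-join: tasks is joined to a second copy of itself, matching each row's parent_id to another row's id. Use LEFT JOIN so rows with parent_id=NULL are kept.
  - task 1 (Review): parent_id=NULL -> NULL
  - task 2 (Setup): parent_id=NULL -> NULL
  - task 3 (Train): parent_id=NULL -> NULL
  - task 4 (Test): parent_id=1 -> Review
  - task 5 (Deploy): parent_id=NULL -> NULL

SQL:
SELECT a.name AS item, b.name AS parent
FROM tasks a
LEFT JOIN tasks b ON a.parent_id = b.id

Result:
item   | parent
-------+-------
Review | NULL  
Setup  | NULL  
Train  | NULL  
Test   | Review
Deploy | NULL  


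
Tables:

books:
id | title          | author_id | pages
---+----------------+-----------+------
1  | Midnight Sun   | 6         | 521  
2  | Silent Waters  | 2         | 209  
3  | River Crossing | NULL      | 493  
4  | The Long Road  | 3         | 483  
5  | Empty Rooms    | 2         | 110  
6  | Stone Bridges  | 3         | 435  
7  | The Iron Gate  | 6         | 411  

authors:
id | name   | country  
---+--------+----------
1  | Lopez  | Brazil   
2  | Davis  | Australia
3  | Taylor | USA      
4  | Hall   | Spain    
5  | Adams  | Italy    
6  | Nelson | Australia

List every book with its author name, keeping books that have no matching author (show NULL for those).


LEFT JOIN keeps every row from books (the left table); where author_id has no match in authors, the author columns become NULL. Walk through each book:
  - book 1 (Midnight Sun): author_id=6 -> matches Nelson
  - book 2 (Silent Waters): author_id=2 -> matches Davis
  - book 3 (River Crossing): author_id=NULL, no match -> kept with NULL
  - book 4 (The Long Road): author_id=3 -> matches Taylor
  - book 5 (Empty Rooms): author_id=2 -> matches Davis
  - book 6 (Stone Bridges): author_id=3 -> matches Taylor
  - book 7 (The Iron Gate): author_id=6 -> matches Nelson
All 7 rows appear; 1 has NULL author.

SQL:
SELECT a.title, b.name AS author
FROM books a
LEFT JOIN authors b ON a.author_id = b.id

Result:
title          | author
---------------+-------
Midnight Sun   | Nelson
Silent Waters  | Davis 
River Crossing | NULL  
The Long Road  | Taylor
Empty Rooms    | Davis 
Stone Bridges  | Taylor
The Iron Gate  | Nelson


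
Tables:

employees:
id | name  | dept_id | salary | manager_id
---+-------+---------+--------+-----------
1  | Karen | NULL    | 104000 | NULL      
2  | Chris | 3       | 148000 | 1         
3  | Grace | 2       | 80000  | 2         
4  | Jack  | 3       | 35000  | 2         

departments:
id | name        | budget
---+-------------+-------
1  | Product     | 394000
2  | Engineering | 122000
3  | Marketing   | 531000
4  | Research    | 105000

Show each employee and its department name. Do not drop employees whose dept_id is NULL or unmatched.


LEFT JOIN keeps every row from employees (the left table); where dept_id has no match in departments, the department columns become NULL. Walk through each employee:
  - employee 1 (Karen): dept_id=NULL, no match -> kept with NULL
  - employee 2 (Chris): dept_id=3 -> matches Marketing
  - employee 3 (Grace): dept_id=2 -> matches Engineering
  - employee 4 (Jack): dept_id=3 -> matches Marketing
All 4 rows appear; 1 has NULL department.

SQL:
SELECT a.name, b.name AS department
FROM employees a
LEFT JOIN departments b ON a.dept_id = b.id

Result:
name  | department 
------+------------
Karen | NULL       
Chris | Marketing  
Grace | Engineering
Jack  | Marketing  


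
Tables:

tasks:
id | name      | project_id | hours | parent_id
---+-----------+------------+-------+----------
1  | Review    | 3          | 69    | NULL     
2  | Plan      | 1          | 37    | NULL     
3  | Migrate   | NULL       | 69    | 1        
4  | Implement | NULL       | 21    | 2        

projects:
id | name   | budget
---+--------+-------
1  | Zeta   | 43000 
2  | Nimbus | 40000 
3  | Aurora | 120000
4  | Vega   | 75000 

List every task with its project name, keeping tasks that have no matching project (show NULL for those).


LEFT JOIN keeps every row from tasks (the left table); where project_id has no match in projects, the project columns become NULL. Walk through each task:
  - task 1 (Review): project_id=3 -> matches Aurora
  - task 2 (Plan): project_id=1 -> matches Zeta
  - task 3 (Migrate): project_id=NULL, no match -> kept with NULL
  - task 4 (Implement): project_id=NULL, no match -> kept with NULL
All 4 rows appear; 2 have NULL project.

SQL:
SELECT a.name, b.name AS project
FROM tasks a
LEFT JOIN projects b ON a.project_id = b.id

Result:
name      | project
----------+--------
Review    | Aurora 
Plan      | Zeta   
Migrate   | NULL   
Implement | NULL   


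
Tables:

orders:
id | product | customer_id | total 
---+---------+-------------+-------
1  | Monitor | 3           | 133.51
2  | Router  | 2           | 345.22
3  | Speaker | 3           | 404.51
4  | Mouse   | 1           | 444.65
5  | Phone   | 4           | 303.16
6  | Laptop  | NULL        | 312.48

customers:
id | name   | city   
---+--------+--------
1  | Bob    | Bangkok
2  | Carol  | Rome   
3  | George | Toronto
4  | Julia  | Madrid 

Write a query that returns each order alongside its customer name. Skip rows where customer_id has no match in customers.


INNER JOIN keeps only orders rows whose customer_id matches an id in customers. Walk through each order:
  - order 1 (Monitor): customer_id=3 -> matches George
  - order 2 (Router): customer_id=2 -> matches Carol
  - order 3 (Speaker): customer_id=3 -> matches George
  - order 4 (Mouse): customer_id=1 -> matches Bob
  - order 5 (Phone): customer_id=4 -> matches Julia
  - order 6 (Laptop): customer_id=NULL, no match -> dropped
So 1 of 6 rows is dropped.

SQL:
SELECT a.product, b.name AS customer
FROM orders a
INNER JOIN customers b ON a.customer_id = b.id

Result:
product | customer
--------+---------
Monitor | George  
Router  | Carol   
Speaker | George  
Mouse   | Bob     
Phone   | Julia   


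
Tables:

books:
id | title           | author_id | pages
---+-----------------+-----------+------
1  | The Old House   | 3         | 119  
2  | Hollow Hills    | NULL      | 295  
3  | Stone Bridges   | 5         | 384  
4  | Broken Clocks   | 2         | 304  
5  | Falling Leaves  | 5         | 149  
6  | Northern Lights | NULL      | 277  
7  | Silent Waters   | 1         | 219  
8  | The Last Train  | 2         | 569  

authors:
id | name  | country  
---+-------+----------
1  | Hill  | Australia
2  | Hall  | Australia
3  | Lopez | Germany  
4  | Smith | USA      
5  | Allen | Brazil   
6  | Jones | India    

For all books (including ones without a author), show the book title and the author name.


LEFT JOIN keeps every row from books (the left table); where author_id has no match in authors, the author columns become NULL. Walk through each book:
  - book 1 (The Old House): author_id=3 -> matches Lopez
  - book 2 (Hollow Hills): author_id=NULL, no match -> kept with NULL
  - book 3 (Stone Bridges): author_id=5 -> matches Allen
  - book 4 (Broken Clocks): author_id=2 -> matches Hall
  - book 5 (Falling Leaves): author_id=5 -> matches Allen
  - book 6 (Northern Lights): author_id=NULL, no match -> kept with NULL
  - book 7 (Silent Waters): author_id=1 -> matches Hill
  - book 8 (The Last Train): author_id=2 -> matches Hall
All 8 rows appear; 2 have NULL author.

SQL:
SELECT a.title, b.name AS author
FROM books a
LEFT JOIN authors b ON a.author_id = b.id

Result:
title           | author
----------------+-------
The Old House   | Lopez 
Hollow Hills    | NULL  
Stone Bridges   | Allen 
Broken Clocks   | Hall  
Falling Leaves  | Allen 
Northern Lights | NULL  
Silent Waters   | Hill  
The Last Train  | Hall  


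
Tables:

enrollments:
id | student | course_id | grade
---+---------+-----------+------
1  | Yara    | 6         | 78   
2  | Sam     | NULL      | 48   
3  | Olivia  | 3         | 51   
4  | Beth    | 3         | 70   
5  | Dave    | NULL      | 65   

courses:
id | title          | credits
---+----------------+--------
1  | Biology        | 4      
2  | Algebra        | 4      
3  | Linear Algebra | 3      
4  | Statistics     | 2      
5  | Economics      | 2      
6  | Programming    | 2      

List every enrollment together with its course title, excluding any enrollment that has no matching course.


INNER JOIN keeps only enrollments rows whose course_id matches an id in courses. Walk through each enrollment:
  - enrollment 1 (Yara): course_id=6 -> matches Programming
  - enrollment 2 (Sam): course_id=NULL, no match -> dropped
  - enrollment 3 (Olivia): course_id=3 -> matches Linear Algebra
  - enrollment 4 (Beth): course_id=3 -> matches Linear Algebra
  - enrollment 5 (Dave): course_id=NULL, no match -> dropped
So 2 of 5 rows are dropped.

SQL:
SELECT a.student, b.title AS course
FROM enrollments a
INNER JOIN courses b ON a.course_id = b.id

Result:
student | course        
--------+---------------
Yara    | Programming   
Olivia  | Linear Algebra
Beth    | Linear Algebra


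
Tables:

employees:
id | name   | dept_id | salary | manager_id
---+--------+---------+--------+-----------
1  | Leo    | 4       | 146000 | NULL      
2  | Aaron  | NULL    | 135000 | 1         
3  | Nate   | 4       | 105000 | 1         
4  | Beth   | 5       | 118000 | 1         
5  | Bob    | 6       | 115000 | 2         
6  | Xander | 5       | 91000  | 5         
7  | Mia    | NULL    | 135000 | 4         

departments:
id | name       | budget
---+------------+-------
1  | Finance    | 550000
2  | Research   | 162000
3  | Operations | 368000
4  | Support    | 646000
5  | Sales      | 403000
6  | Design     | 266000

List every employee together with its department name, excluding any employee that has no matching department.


INNER JOIN keeps only employees rows whose dept_id matches an id in departments. Walk through each employee:
  - employee 1 (Leo): dept_id=4 -> matches Support
  - employee 2 (Aaron): dept_id=NULL, no match -> dropped
  - employee 3 (Nate): dept_id=4 -> matches Support
  - employee 4 (Beth): dept_id=5 -> matches Sales
  - employee 5 (Bob): dept_id=6 -> matches Design
  - employee 6 (Xander): dept_id=5 -> matches Sales
  - employee 7 (Mia): dept_id=NULL, no match -> dropped
So 2 of 7 rows are dropped.

SQL:
SELECT a.name, b.name AS department
FROM employees a
INNER JOIN departments b ON a.dept_id = b.id

Result:
name   | department
-------+-----------
Leo    | Support   
Nate   | Support   
Beth   | Sales     
Bob    | Design    
Xander | Sales     


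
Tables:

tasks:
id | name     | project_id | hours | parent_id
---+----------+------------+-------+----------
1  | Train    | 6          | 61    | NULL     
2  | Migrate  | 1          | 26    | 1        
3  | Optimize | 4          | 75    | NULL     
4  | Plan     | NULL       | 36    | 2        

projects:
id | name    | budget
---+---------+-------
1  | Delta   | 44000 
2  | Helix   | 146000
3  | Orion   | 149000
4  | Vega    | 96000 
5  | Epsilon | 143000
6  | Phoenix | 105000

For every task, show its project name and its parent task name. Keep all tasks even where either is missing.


Two LEFT JOINs from the same base table tasks: one to projects via project_id, one to tasks itself via parent_id. Both are LEFT so every task is preserved.
Match against projects:
  - task 1 (Train): project_id=6 -> matches Phoenix
  - task 2 (Migrate): project_id=1 -> matches Delta
  - task 3 (Optimize): project_id=4 -> matches Vega
  - task 4 (Plan): project_id=NULL, no match -> kept with NULL
Match against tasks (self):
  - task 1 (Train): parent_id=NULL -> NULL
  - task 2 (Migrate): parent_id=1 -> Train
  - task 3 (Optimize): parent_id=NULL -> NULL
  - task 4 (Plan): parent_id=2 -> Migrate

SQL:
SELECT a.name, b.name AS project, c.name AS parent
FROM tasks a
LEFT JOIN projects b ON a.project_id = b.id
LEFT JOIN tasks c ON a.parent_id = c.id

Result:
name     | project | parent 
---------+---------+--------
Train    | Phoenix | NULL   
Migrate  | Delta   | Train  
Optimize | Vega    | NULL   
Plan     | NULL    | Migrate


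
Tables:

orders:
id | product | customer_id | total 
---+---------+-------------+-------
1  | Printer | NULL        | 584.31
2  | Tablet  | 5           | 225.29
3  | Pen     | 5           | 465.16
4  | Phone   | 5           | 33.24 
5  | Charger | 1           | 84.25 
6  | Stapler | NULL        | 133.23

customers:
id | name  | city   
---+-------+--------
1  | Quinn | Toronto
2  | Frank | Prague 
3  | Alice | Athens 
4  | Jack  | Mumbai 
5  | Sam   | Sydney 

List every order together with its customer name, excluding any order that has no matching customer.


INNER JOIN keeps only orders rows whose customer_id matches an id in customers. Walk through each order:
  - order 1 (Printer): customer_id=NULL, no match -> dropped
  - order 2 (Tablet): customer_id=5 -> matches Sam
  - order 3 (Pen): customer_id=5 -> matches Sam
  - order 4 (Phone): customer_id=5 -> matches Sam
  - order 5 (Charger): customer_id=1 -> matches Quinn
  - order 6 (Stapler): customer_id=NULL, no match -> dropped
So 2 of 6 rows are dropped.

SQL:
SELECT a.product, b.name AS customer
FROM orders a
INNER JOIN customers b ON a.customer_id = b.id

Result:
product | customer
--------+---------
Tablet  | Sam     
Pen     | Sam     
Phone   | Sam     
Charger | Quinn   


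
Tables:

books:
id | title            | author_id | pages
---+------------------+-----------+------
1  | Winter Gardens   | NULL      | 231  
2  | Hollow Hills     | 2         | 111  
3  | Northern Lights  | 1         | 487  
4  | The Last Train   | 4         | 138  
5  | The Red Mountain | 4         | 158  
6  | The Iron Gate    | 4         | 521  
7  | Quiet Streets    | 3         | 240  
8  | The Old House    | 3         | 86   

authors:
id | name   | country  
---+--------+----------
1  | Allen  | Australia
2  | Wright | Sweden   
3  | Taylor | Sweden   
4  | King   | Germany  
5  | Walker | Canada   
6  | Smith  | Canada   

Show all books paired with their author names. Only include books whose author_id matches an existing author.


INNER JOIN keeps only books rows whose author_id matches an id in authors. Walk through each book:
  - book 1 (Winter Gardens): author_id=NULL, no match -> dropped
  - book 2 (Hollow Hills): author_id=2 -> matches Wright
  - book 3 (Northern Lights): author_id=1 -> matches Allen
  - book 4 (The Last Train): author_id=4 -> matches King
  - book 5 (The Red Mountain): author_id=4 -> matches King
  - book 6 (The Iron Gate): author_id=4 -> matches King
  - book 7 (Quiet Streets): author_id=3 -> matches Taylor
  - book 8 (The Old House): author_id=3 -> matches Taylor
So 1 of 8 rows is dropped.

SQL:
SELECT a.title, b.name AS author
FROM books a
INNER JOIN authors b ON a.author_id = b.id

Result:
title            | author
-----------------+-------
Hollow Hills     | Wright
Northern Lights  | Allen 
The Last Train   | King  
The Red Mountain | King  
The Iron Gate    | King  
Quiet Streets    | Taylor
The Old House    | Taylor


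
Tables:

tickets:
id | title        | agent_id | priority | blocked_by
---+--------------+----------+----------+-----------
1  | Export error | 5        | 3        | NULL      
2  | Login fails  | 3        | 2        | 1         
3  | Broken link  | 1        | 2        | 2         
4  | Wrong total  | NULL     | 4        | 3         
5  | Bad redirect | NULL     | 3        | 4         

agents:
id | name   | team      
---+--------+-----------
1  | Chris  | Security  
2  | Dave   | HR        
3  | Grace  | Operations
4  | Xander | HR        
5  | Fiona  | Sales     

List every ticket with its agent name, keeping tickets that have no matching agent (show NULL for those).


LEFT JOIN keeps every row from tickets (the left table); where agent_id has no match in agents, the agent columns become NULL. Walk through each ticket:
  - ticket 1 (Export error): agent_id=5 -> matches Fiona
  - ticket 2 (Login fails): agent_id=3 -> matches Grace
  - ticket 3 (Broken link): agent_id=1 -> matches Chris
  - ticket 4 (Wrong total): agent_id=NULL, no match -> kept with NULL
  - ticket 5 (Bad redirect): agent_id=NULL, no match -> kept with NULL
All 5 rows appear; 2 have NULL agent.

SQL:
SELECT a.title, b.name AS agent
FROM tickets a
LEFT JOIN agents b ON a.agent_id = b.id

Result:
title        | agent
-------------+------
Export error | Fiona
Login fails  | Grace
Broken link  | Chris
Wrong total  | NULL 
Bad redirect | NULL 


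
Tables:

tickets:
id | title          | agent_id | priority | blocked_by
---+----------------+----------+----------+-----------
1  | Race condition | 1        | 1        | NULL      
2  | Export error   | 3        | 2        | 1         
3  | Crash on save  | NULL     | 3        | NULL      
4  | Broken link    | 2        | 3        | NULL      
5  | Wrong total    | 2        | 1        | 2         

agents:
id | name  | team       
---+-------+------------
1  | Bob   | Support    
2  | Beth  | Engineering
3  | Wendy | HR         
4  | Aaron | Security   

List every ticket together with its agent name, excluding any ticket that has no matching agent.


INNER JOIN keeps only tickets rows whose agent_id matches an id in agents. Walk through each ticket:
  - ticket 1 (Race condition): agent_id=1 -> matches Bob
  - ticket 2 (Export error): agent_id=3 -> matches Wendy
  - ticket 3 (Crash on save): agent_id=NULL, no match -> dropped
  - ticket 4 (Broken link): agent_id=2 -> matches Beth
  - ticket 5 (Wrong total): agent_id=2 -> matches Beth
So 1 of 5 rows is dropped.

SQL:
SELECT a.title, b.name AS agent
FROM tickets a
INNER JOIN agents b ON a.agent_id = b.id

Result:
title          | agent
---------------+------
Race condition | Bob  
Export error   | Wendy
Broken link    | Beth 
Wrong total    | Beth 
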